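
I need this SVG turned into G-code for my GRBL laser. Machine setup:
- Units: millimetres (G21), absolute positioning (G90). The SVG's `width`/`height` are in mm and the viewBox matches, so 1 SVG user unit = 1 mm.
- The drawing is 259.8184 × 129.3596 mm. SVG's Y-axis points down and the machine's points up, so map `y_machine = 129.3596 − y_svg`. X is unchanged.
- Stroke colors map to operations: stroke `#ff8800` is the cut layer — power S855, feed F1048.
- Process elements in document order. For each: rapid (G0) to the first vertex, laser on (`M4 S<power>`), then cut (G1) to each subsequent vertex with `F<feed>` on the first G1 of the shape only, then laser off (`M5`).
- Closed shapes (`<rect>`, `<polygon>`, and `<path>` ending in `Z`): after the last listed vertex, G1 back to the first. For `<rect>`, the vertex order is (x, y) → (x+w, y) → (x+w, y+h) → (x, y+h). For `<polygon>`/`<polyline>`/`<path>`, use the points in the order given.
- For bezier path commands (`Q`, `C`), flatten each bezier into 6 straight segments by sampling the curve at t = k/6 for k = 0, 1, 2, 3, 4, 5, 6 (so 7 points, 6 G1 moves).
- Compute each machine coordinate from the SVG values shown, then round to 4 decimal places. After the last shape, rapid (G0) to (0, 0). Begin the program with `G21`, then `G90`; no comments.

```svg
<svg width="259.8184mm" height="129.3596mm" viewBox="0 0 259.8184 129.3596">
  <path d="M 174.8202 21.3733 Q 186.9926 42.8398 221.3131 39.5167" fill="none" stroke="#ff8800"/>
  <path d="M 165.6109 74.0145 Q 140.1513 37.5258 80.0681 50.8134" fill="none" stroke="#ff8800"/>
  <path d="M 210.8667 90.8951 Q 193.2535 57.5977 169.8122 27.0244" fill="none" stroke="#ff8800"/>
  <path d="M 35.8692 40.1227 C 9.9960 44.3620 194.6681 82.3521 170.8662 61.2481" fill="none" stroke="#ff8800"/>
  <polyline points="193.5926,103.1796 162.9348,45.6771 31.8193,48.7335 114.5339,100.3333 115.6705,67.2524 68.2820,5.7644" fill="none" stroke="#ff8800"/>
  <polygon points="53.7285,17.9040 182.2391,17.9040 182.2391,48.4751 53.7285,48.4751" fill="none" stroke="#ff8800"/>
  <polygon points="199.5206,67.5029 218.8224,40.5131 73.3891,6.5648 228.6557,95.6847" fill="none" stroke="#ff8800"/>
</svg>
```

Since the viewBox matches the mm dimensions, user units are millimetres directly. The only transform is the Y-flip y_m = 129.3596 − y_svg.

Shape 1 is a quadratic bezier drawn with `<path>`. Its stroke #ff8800 means cut at S855, F1048. After flipping Y the toolpath is (174.8202,107.9863) → (179.4929,101.5194) → (185.3960,96.4297) → (192.5296,92.7172) → (200.8937,90.3819) → (210.4882,89.4238) → (221.3131,89.8429).

Shape 2 is a quadratic bezier drawn with `<path>`. Its stroke #ff8800 means cut at S855, F1048. After flipping Y the toolpath is (165.6109,55.3451) → (156.1626,66.1253) → (144.7908,74.1402) → (131.4954,79.3897) → (116.2765,81.8739) → (99.1341,81.5927) → (80.0681,78.5462).

Shape 3 is a quadratic bezier drawn with `<path>`. Its stroke #ff8800 means cut at S855, F1048. After flipping Y the toolpath is (210.8667,38.4645) → (204.8337,49.4880) → (198.4770,60.3601) → (191.7965,71.0809) → (184.7922,81.6503) → (177.4641,92.0684) → (169.8122,102.3352).

Shape 4 is a cubic bezier drawn with `<path>`. Its stroke #ff8800 means cut at S855, F1048. After flipping Y the toolpath is (35.8692,89.2369) → (38.5381,84.7345) → (64.6585,77.1860) → (102.5910,69.1705) → (140.6960,63.2668) → (167.3342,62.0542) → (170.8662,68.1115).

Shape 5 is a open polyline drawn with `<polyline>`. Its stroke #ff8800 means cut at S855, F1048. After flipping Y the toolpath is (193.5926,26.1800) → (162.9348,83.6825) → (31.8193,80.6261) → (114.5339,29.0263) → (115.6705,62.1072) → (68.2820,123.5952).

Shape 6 is a rectangle drawn with `<polygon>`. Its stroke #ff8800 means cut at S855, F1048. After flipping Y the toolpath is (53.7285,111.4556) → (182.2391,111.4556) → (182.2391,80.8845) → (53.7285,80.8845) → (53.7285,111.4556), returning to the start.

Shape 7 is a closed polygon drawn with `<polygon>`. Its stroke #ff8800 means cut at S855, F1048. After flipping Y the toolpath is (199.5206,61.8567) → (218.8224,88.8465) → (73.3891,122.7948) → (228.6557,33.6749) → (199.5206,61.8567), returning to the start.

G21
G90
G0 X174.8202 Y107.9863
M4 S855
G1 X179.4929 Y101.5194 F1048
G1 X185.3960 Y96.4297
G1 X192.5296 Y92.7172
G1 X200.8937 Y90.3819
G1 X210.4882 Y89.4238
G1 X221.3131 Y89.8429
M5
G0 X165.6109 Y55.3451
M4 S855
G1 X156.1626 Y66.1253 F1048
G1 X144.7908 Y74.1402
G1 X131.4954 Y79.3897
G1 X116.2765 Y81.8739
G1 X99.1341 Y81.5927
G1 X80.0681 Y78.5462
M5
G0 X210.8667 Y38.4645
M4 S855
G1 X204.8337 Y49.4880 F1048
G1 X198.4770 Y60.3601
G1 X191.7965 Y71.0809
G1 X184.7922 Y81.6503
G1 X177.4641 Y92.0684
G1 X169.8122 Y102.3352
M5
G0 X35.8692 Y89.2369
M4 S855
G1 X38.5381 Y84.7345 F1048
G1 X64.6585 Y77.1860
G1 X102.5910 Y69.1705
G1 X140.6960 Y63.2668
G1 X167.3342 Y62.0542
G1 X170.8662 Y68.1115
M5
G0 X193.5926 Y26.1800
M4 S855
G1 X162.9348 Y83.6825 F1048
G1 X31.8193 Y80.6261
G1 X114.5339 Y29.0263
G1 X115.6705 Y62.1072
G1 X68.2820 Y123.5952
M5
G0 X53.7285 Y111.4556
M4 S855
G1 X182.2391 Y111.4556 F1048
G1 X182.2391 Y80.8845
G1 X53.7285 Y80.8845
G1 X53.7285 Y111.4556
M5
G0 X199.5206 Y61.8567
M4 S855
G1 X218.8224 Y88.8465 F1048
G1 X73.3891 Y122.7948
G1 X228.6557 Y33.6749
G1 X199.5206 Y61.8567
M5
G0 X0.0000 Y0.0000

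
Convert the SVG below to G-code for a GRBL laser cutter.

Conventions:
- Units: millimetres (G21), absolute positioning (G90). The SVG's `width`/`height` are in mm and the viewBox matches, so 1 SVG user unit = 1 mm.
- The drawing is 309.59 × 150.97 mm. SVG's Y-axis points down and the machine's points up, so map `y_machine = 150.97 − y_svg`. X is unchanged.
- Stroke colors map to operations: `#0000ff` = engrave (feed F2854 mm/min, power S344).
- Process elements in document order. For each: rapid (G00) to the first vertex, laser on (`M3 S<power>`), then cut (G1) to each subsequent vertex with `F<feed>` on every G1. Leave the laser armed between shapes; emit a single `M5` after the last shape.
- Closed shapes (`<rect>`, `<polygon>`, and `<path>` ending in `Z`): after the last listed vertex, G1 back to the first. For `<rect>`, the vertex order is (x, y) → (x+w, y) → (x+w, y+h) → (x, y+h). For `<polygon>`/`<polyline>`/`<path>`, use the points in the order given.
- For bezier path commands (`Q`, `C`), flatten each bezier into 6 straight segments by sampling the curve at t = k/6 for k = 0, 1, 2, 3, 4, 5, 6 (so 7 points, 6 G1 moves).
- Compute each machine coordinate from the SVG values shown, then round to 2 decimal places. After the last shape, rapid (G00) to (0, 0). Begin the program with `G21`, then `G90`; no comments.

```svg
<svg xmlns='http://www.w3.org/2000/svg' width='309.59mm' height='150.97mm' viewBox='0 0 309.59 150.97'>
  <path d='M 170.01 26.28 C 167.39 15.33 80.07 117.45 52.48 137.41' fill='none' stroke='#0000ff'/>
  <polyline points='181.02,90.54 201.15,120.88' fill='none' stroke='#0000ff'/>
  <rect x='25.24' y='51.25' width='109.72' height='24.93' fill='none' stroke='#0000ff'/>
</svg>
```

1 u = 1 mm; y_m = 150.97 − y.

[1] `<path>` cubic bezier, #0000ff→engrave S344 F2854: (170.01,124.69) → (162.31,121.65) → (144.51,105.18) → (120.61,80.72) → (94.63,53.68) → (70.58,29.48) → (52.48,13.56)

[2] `<polyline>` line segment, #0000ff→engrave S344 F2854: (181.02,60.43) → (201.15,30.09)

[3] `<rect>` rectangle, #0000ff→engrave S344 F2854: (25.24,99.72) → (134.96,99.72) → (134.96,74.79) → (25.24,74.79) → (25.24,99.72) (closed)

G21
G90
G00 X170.01 Y124.69
M3 S344
G1 X162.31 Y121.65 F2854
G1 X144.51 Y105.18 F2854
G1 X120.61 Y80.72 F2854
G1 X94.63 Y53.68 F2854
G1 X70.58 Y29.48 F2854
G1 X52.48 Y13.56 F2854
G00 X181.02 Y60.43
M3 S344
G1 X201.15 Y30.09 F2854
G00 X25.24 Y99.72
M3 S344
G1 X134.96 Y99.72 F2854
G1 X134.96 Y74.79 F2854
G1 X25.24 Y74.79 F2854
G1 X25.24 Y99.72 F2854
M5
G00 X0.00 Y0.00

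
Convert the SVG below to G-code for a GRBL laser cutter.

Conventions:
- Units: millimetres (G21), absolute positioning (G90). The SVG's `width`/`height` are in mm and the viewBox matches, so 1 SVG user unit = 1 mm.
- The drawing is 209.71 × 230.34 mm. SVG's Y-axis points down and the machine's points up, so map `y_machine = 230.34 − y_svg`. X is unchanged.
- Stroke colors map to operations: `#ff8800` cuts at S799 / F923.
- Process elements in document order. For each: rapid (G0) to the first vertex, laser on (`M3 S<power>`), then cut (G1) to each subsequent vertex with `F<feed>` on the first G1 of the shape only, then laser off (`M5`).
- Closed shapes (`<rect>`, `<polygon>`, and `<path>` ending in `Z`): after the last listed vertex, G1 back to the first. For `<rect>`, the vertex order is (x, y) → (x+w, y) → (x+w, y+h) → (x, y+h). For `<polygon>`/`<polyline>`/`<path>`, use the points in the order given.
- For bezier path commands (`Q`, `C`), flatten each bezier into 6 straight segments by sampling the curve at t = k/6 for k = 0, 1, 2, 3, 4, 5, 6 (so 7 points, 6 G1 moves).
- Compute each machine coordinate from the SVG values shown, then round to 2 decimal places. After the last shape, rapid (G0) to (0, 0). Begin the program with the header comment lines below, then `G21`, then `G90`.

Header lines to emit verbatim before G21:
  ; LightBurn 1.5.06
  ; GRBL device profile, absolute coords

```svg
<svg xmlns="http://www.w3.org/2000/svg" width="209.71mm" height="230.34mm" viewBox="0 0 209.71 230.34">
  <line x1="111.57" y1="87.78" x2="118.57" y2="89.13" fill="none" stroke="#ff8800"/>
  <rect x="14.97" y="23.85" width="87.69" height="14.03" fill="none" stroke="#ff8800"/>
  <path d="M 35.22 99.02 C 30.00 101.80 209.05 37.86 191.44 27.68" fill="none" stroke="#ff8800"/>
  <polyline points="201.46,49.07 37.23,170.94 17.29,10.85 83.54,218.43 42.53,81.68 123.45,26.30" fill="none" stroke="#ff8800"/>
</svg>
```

; LightBurn 1.5.06
; GRBL device profile, absolute coords
G21
G90
G0 X111.57 Y142.56
M3 S799
G1 X118.57 Y141.21 F923
M5
G0 X14.97 Y206.49
M3 S799
G1 X102.66 Y206.49 F923
G1 X102.66 Y192.46
G1 X14.97 Y192.46
G1 X14.97 Y206.49
M5
G0 X35.22 Y131.32
M3 S799
G1 X46.20 Y134.93 F923
G1 X77.31 Y146.32
G1 X117.98 Y162.13
G1 X157.61 Y179.02
G1 X185.62 Y193.65
G1 X191.44 Y202.66
M5
G0 X201.46 Y181.27
M3 S799
G1 X37.23 Y59.40 F923
G1 X17.29 Y219.49
G1 X83.54 Y11.91
G1 X42.53 Y148.66
G1 X123.45 Y204.04
M5
G0 X0.00 Y0.00

viewBox `0 0 209.71 230.34` with mm width/height → 1 unit = 1 mm. Flip: y_m = 230.34 − y_svg.

**Shape 1** — `<line>` line segment, stroke `#ff8800` → cut (S799, F923). Machine vertices: (111.57,142.56) → (118.57,141.21). Open path.

**Shape 2** — `<rect>` rectangle, stroke `#ff8800` → cut (S799, F923). Machine vertices: (14.97,206.49) → (102.66,206.49) → (102.66,192.46) → (14.97,192.46) → (14.97,206.49). Closed: final G1 returns to the first vertex.

**Shape 3** — `<path>` cubic bezier, stroke `#ff8800` → cut (S799, F923). Control points (SVG): P0=(35.22,99.02), P1=(30.00,101.80), P2=(209.05,37.86), P3=(191.44,27.68); sampled at t=k/6. Machine vertices: (35.22,131.32) → (46.20,134.93) → (77.31,146.32) → (117.98,162.13) → (157.61,179.02) → (185.62,193.65) → (191.44,202.66). Open path.

**Shape 4** — `<polyline>` open polyline, stroke `#ff8800` → cut (S799, F923). Machine vertices: (201.46,181.27) → (37.23,59.40) → (17.29,219.49) → (83.54,11.91) → (42.53,148.66) → (123.45,204.04). Open path.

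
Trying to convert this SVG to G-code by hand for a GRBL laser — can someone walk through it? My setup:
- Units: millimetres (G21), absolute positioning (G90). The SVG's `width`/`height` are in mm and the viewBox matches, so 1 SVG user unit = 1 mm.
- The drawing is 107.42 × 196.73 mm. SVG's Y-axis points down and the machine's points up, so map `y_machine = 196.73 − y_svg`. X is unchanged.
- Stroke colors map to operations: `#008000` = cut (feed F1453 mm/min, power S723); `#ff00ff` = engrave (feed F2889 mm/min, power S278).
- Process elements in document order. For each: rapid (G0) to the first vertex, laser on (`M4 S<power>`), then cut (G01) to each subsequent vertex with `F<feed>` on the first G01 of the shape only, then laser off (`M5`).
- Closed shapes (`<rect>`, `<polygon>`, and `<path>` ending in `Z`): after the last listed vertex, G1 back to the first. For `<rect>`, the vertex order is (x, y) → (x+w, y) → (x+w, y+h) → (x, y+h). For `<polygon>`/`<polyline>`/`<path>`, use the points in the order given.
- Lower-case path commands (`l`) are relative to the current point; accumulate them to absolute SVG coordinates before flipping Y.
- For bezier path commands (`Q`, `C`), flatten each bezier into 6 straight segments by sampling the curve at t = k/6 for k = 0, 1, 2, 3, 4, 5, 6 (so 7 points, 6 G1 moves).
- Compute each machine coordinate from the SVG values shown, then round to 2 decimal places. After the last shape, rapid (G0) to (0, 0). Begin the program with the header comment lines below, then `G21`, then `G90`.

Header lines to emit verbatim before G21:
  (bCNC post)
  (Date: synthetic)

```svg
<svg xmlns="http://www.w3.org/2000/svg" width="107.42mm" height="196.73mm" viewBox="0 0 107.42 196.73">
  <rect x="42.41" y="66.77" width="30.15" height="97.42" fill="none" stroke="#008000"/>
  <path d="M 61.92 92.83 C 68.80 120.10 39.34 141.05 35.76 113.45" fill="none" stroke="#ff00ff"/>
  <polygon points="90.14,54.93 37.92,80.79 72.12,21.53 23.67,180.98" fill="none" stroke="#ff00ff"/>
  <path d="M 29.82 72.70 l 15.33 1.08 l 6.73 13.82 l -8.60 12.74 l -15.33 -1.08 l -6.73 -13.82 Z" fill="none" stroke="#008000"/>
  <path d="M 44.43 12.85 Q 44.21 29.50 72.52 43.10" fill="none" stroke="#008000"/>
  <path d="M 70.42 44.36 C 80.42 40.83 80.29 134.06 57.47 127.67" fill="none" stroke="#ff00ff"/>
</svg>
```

viewBox `0 0 107.42 196.73` with mm width/height → 1 unit = 1 mm. Flip: y_m = 196.73 − y_svg.

**Shape 1** — `<rect>` rectangle, stroke `#008000` → cut (S723, F1453). Machine vertices: (42.41,129.96) → (72.56,129.96) → (72.56,32.54) → (42.41,32.54) → (42.41,129.96). Closed: final G1 returns to the first vertex.

**Shape 2** — `<path>` cubic bezier, stroke `#ff00ff` → engrave (S278, F2889). Control points (SVG): P0=(61.92,92.83), P1=(68.80,120.10), P2=(39.34,141.05), P3=(35.76,113.45); sampled at t=k/6. Machine vertices: (61.92,103.90) → (62.62,90.99) → (58.99,80.30) → (52.76,73.01) → (45.66,70.30) → (39.42,73.33) → (35.76,83.28). Open path.

**Shape 3** — `<polygon>` closed polygon, stroke `#ff00ff` → engrave (S278, F2889). Machine vertices: (90.14,141.80) → (37.92,115.94) → (72.12,175.20) → (23.67,15.75) → (90.14,141.80). Closed: final G1 returns to the first vertex.

**Shape 4** — `<path>` regular polygon, stroke `#008000` → cut (S723, F1453). Machine vertices: (29.82,124.03) → (45.15,122.95) → (51.88,109.13) → (43.28,96.39) → (27.95,97.47) → (21.22,111.29) → (29.82,124.03). Closed: final G1 returns to the first vertex.

**Shape 5** — `<path>` quadratic bezier, stroke `#008000` → cut (S723, F1453). Control points (SVG): P0=(44.43,12.85), P1=(44.21,29.50), P2=(72.52,43.10); sampled at t=k/6. Machine vertices: (44.43,183.88) → (45.15,178.41) → (47.45,173.12) → (51.34,167.99) → (56.82,163.04) → (63.88,158.25) → (72.52,153.63). Open path.

**Shape 6** — `<path>` cubic bezier, stroke `#ff00ff` → engrave (S278, F2889). Control points (SVG): P0=(70.42,44.36), P1=(80.42,40.83), P2=(80.29,134.06), P3=(57.47,127.67); sampled at t=k/6. Machine vertices: (70.42,152.37) → (74.52,146.98) → (76.58,130.92) → (76.25,109.64) → (73.19,88.60) → (67.05,73.26) → (57.47,69.06). Open path.

(bCNC post)
(Date: synthetic)
G21
G90
G0 X42.41 Y129.96
M4 S723
G01 X72.56 Y129.96 F1453
G01 X72.56 Y32.54
G01 X42.41 Y32.54
G01 X42.41 Y129.96
M5
G0 X61.92 Y103.90
M4 S278
G01 X62.62 Y90.99 F2889
G01 X58.99 Y80.30
G01 X52.76 Y73.01
G01 X45.66 Y70.30
G01 X39.42 Y73.33
G01 X35.76 Y83.28
M5
G0 X90.14 Y141.80
M4 S278
G01 X37.92 Y115.94 F2889
G01 X72.12 Y175.20
G01 X23.67 Y15.75
G01 X90.14 Y141.80
M5
G0 X29.82 Y124.03
M4 S723
G01 X45.15 Y122.95 F1453
G01 X51.88 Y109.13
G01 X43.28 Y96.39
G01 X27.95 Y97.47
G01 X21.22 Y111.29
G01 X29.82 Y124.03
M5
G0 X44.43 Y183.88
M4 S723
G01 X45.15 Y178.41 F1453
G01 X47.45 Y173.12
G01 X51.34 Y167.99
G01 X56.82 Y163.04
G01 X63.88 Y158.25
G01 X72.52 Y153.63
M5
G0 X70.42 Y152.37
M4 S278
G01 X74.52 Y146.98 F2889
G01 X76.58 Y130.92
G01 X76.25 Y109.64
G01 X73.19 Y88.60
G01 X67.05 Y73.26
G01 X57.47 Y69.06
M5
G0 X0.00 Y0.00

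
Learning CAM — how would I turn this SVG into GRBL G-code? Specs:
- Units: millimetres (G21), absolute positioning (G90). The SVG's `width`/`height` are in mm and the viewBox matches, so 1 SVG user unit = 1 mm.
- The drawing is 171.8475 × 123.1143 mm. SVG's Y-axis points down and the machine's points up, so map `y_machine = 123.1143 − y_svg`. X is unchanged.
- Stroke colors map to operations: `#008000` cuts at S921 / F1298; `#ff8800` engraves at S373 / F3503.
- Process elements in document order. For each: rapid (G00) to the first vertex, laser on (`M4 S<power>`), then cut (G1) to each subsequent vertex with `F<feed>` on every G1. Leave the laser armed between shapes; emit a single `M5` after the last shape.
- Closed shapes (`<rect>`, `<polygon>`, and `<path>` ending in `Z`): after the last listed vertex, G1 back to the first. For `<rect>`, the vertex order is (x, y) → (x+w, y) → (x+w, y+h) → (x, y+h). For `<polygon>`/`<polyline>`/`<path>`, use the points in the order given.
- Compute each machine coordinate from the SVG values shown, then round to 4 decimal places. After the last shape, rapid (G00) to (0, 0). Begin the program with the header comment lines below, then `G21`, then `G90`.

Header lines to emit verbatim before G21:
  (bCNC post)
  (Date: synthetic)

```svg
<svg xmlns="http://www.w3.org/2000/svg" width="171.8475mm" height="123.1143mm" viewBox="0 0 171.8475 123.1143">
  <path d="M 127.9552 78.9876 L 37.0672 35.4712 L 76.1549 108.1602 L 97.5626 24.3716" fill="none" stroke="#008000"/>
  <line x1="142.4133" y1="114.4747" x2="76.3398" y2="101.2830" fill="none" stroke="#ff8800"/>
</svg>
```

Since the viewBox matches the mm dimensions, user units are millimetres directly. The only transform is the Y-flip y_m = 123.1143 − y_svg.

Shape 1 is a open polyline drawn with `<path>`. Its stroke #008000 means cut at S921, F1298. After flipping Y the toolpath is (127.9552,44.1267) → (37.0672,87.6431) → (76.1549,14.9541) → (97.5626,98.7427).

Shape 2 is a line segment drawn with `<line>`. Its stroke #ff8800 means engrave at S373, F3503. After flipping Y the toolpath is (142.4133,8.6396) → (76.3398,21.8313).

(bCNC post)
(Date: synthetic)
G21
G90
G00 X127.9552 Y44.1267
M4 S921
G1 X37.0672 Y87.6431 F1298
G1 X76.1549 Y14.9541 F1298
G1 X97.5626 Y98.7427 F1298
G00 X142.4133 Y8.6396
M4 S373
G1 X76.3398 Y21.8313 F3503
M5
G00 X0.0000 Y0.0000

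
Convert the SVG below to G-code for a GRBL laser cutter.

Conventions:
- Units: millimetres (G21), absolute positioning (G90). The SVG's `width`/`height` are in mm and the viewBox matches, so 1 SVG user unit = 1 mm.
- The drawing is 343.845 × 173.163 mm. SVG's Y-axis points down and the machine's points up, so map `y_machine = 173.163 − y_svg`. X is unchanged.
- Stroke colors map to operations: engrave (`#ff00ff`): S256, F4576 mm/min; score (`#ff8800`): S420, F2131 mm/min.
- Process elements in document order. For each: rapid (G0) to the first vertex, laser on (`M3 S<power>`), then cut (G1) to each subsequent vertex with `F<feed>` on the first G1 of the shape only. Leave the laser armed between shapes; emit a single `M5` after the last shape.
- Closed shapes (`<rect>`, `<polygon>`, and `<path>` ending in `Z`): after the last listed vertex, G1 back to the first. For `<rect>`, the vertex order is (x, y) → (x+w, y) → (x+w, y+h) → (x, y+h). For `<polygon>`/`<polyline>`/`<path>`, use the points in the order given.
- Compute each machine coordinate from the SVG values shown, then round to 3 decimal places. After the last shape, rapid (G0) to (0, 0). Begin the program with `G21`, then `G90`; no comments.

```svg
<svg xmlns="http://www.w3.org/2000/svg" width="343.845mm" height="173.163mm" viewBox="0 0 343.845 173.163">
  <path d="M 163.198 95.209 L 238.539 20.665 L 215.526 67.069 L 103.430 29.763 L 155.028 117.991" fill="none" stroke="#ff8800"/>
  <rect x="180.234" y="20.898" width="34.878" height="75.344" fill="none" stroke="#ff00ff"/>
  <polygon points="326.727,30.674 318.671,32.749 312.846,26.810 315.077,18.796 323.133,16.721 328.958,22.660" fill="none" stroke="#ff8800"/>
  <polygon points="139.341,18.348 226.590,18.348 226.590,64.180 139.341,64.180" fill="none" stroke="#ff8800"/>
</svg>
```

G21
G90
G0 X163.198 Y77.954
M3 S420
G1 X238.539 Y152.498 F2131
G1 X215.526 Y106.094
G1 X103.430 Y143.400
G1 X155.028 Y55.172
G0 X180.234 Y152.265
M3 S256
G1 X215.112 Y152.265 F4576
G1 X215.112 Y76.921
G1 X180.234 Y76.921
G1 X180.234 Y152.265
G0 X326.727 Y142.489
M3 S420
G1 X318.671 Y140.414 F2131
G1 X312.846 Y146.353
G1 X315.077 Y154.367
G1 X323.133 Y156.442
G1 X328.958 Y150.503
G1 X326.727 Y142.489
G0 X139.341 Y154.815
M3 S420
G1 X226.590 Y154.815 F2131
G1 X226.590 Y108.983
G1 X139.341 Y108.983
G1 X139.341 Y154.815
M5
G0 X0.000 Y0.000

Since the viewBox matches the mm dimensions, user units are millimetres directly. The only transform is the Y-flip y_m = 173.163 − y_svg.

Shape 1 is a open polyline drawn with `<path>`. Its stroke #ff8800 means score at S420, F2131. After flipping Y the toolpath is (163.198,77.954) → (238.539,152.498) → (215.526,106.094) → (103.430,143.400) → (155.028,55.172).

Shape 2 is a rectangle drawn with `<rect>`. Its stroke #ff00ff means engrave at S256, F4576. After flipping Y the toolpath is (180.234,152.265) → (215.112,152.265) → (215.112,76.921) → (180.234,76.921) → (180.234,152.265), returning to the start.

Shape 3 is a regular polygon drawn with `<polygon>`. Its stroke #ff8800 means score at S420, F2131. After flipping Y the toolpath is (326.727,142.489) → (318.671,140.414) → (312.846,146.353) → (315.077,154.367) → (323.133,156.442) → (328.958,150.503) → (326.727,142.489), returning to the start.

Shape 4 is a rectangle drawn with `<polygon>`. Its stroke #ff8800 means score at S420, F2131. After flipping Y the toolpath is (139.341,154.815) → (226.590,154.815) → (226.590,108.983) → (139.341,108.983) → (139.341,154.815), returning to the start.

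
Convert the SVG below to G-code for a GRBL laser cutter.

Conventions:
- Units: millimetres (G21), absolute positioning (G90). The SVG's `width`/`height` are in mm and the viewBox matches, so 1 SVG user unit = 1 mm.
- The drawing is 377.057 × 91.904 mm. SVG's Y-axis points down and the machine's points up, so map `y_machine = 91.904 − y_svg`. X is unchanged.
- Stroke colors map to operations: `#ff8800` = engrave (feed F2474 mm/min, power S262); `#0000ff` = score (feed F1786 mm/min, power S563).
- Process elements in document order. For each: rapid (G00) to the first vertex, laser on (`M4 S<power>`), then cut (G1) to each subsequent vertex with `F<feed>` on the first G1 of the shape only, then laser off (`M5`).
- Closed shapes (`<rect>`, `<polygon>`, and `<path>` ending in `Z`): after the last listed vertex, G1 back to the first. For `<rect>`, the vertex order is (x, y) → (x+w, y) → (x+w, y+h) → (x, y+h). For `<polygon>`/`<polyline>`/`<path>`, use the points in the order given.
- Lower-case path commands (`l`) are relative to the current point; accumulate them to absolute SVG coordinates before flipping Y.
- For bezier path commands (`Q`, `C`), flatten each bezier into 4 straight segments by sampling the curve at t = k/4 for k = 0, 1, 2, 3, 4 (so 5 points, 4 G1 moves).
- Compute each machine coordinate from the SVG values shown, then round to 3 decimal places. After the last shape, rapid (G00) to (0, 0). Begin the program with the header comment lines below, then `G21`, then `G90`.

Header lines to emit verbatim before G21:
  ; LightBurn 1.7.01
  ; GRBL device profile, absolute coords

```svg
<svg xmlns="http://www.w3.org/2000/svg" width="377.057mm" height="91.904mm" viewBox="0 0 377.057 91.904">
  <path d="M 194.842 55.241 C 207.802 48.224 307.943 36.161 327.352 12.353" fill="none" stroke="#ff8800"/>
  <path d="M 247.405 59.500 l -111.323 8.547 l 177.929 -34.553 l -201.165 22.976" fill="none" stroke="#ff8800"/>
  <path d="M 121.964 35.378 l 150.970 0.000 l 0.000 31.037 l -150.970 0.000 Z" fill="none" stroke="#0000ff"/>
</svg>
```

; LightBurn 1.7.01
; GRBL device profile, absolute coords
G21
G90
G00 X194.842 Y36.663
M4 S262
G1 X218.285 Y42.977 F2474
G1 X258.679 Y51.810
G1 X300.282 Y63.793
G1 X327.352 Y79.551
M5
G00 X247.405 Y32.404
M4 S262
G1 X136.082 Y23.857 F2474
G1 X314.011 Y58.410
G1 X112.846 Y35.434
M5
G00 X121.964 Y56.526
M4 S563
G1 X272.934 Y56.526 F1786
G1 X272.934 Y25.489
G1 X121.964 Y25.489
G1 X121.964 Y56.526
M5
G00 X0.000 Y0.000

1 u = 1 mm; y_m = 91.904 − y.

[1] `<path>` cubic bezier, #ff8800→engrave S262 F2474: (194.842,36.663) → (218.285,42.977) → (258.679,51.810) → (300.282,63.793) → (327.352,79.551)

[2] `<path>` open polyline, #ff8800→engrave S262 F2474: (247.405,32.404) → (136.082,23.857) → (314.011,58.410) → (112.846,35.434)

[3] `<path>` rectangle, #0000ff→score S563 F1786: (121.964,56.526) → (272.934,56.526) → (272.934,25.489) → (121.964,25.489) → (121.964,56.526) (closed)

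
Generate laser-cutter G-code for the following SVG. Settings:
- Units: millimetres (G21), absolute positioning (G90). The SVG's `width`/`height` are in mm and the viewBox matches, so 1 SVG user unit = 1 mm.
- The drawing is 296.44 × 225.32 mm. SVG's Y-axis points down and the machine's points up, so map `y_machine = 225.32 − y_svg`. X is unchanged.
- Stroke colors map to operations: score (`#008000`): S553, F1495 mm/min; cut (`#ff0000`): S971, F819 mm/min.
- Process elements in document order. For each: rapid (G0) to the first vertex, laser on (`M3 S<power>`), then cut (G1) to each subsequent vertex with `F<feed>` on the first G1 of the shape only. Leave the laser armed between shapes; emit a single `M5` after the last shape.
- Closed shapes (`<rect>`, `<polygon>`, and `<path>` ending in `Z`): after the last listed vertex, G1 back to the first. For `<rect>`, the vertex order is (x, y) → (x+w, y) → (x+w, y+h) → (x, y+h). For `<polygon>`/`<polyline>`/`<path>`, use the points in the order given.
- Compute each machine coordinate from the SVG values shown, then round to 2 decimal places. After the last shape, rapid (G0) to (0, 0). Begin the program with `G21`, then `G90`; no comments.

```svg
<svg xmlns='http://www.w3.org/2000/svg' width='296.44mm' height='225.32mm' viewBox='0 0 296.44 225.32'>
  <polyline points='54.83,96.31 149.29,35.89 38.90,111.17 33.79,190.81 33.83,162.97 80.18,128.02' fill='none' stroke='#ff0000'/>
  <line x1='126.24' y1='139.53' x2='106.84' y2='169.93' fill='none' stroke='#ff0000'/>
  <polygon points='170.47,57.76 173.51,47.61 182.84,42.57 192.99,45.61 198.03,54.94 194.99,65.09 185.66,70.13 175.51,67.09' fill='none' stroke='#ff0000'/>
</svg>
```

1 u = 1 mm; y_m = 225.32 − y.

[1] `<polyline>` open polyline, #ff0000→cut S971 F819: (54.83,129.01) → (149.29,189.43) → (38.90,114.15) → (33.79,34.51) → (33.83,62.35) → (80.18,97.30)

[2] `<line>` line segment, #ff0000→cut S971 F819: (126.24,85.79) → (106.84,55.39)

[3] `<polygon>` regular polygon, #ff0000→cut S971 F819: (170.47,167.56) → (173.51,177.71) → (182.84,182.75) → (192.99,179.71) → (198.03,170.38) → (194.99,160.23) → (185.66,155.19) → (175.51,158.23) → (170.47,167.56) (closed)

G21
G90
G0 X54.83 Y129.01
M3 S971
G1 X149.29 Y189.43 F819
G1 X38.90 Y114.15
G1 X33.79 Y34.51
G1 X33.83 Y62.35
G1 X80.18 Y97.30
G0 X126.24 Y85.79
M3 S971
G1 X106.84 Y55.39 F819
G0 X170.47 Y167.56
M3 S971
G1 X173.51 Y177.71 F819
G1 X182.84 Y182.75
G1 X192.99 Y179.71
G1 X198.03 Y170.38
G1 X194.99 Y160.23
G1 X185.66 Y155.19
G1 X175.51 Y158.23
G1 X170.47 Y167.56
M5
G0 X0.00 Y0.00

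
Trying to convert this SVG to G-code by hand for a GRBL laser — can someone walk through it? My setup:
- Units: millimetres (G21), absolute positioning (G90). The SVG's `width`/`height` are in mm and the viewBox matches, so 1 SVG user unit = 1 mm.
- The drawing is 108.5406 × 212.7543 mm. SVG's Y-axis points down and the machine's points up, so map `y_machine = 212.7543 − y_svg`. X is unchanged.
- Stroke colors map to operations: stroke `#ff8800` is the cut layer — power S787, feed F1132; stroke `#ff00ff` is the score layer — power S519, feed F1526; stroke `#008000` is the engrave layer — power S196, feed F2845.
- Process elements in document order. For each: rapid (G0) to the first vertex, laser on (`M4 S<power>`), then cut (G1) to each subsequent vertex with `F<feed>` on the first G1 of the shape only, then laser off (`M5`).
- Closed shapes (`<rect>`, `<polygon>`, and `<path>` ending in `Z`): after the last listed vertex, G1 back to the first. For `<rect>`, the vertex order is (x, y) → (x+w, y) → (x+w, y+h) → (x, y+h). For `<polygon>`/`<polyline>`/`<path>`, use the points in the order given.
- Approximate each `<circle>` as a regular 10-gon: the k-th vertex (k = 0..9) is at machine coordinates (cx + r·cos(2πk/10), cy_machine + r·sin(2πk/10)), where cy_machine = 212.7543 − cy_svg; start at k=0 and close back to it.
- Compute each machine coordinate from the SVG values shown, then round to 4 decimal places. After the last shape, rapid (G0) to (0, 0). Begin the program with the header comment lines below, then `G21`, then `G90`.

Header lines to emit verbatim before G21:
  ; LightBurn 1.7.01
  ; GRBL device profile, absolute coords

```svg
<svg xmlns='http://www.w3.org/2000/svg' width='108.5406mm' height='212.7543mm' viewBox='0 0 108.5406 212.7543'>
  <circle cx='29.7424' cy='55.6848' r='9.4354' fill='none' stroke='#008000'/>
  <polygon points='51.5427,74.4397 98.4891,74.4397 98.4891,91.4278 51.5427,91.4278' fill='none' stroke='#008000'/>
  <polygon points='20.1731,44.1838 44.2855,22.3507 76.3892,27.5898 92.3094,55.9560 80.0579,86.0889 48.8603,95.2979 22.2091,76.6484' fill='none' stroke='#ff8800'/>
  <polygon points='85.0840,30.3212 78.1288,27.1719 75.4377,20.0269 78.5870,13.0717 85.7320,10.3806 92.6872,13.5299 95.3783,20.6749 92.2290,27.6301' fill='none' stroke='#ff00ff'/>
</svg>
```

; LightBurn 1.7.01
; GRBL device profile, absolute coords
G21
G90
G0 X39.1778 Y157.0695
M4 S196
G1 X37.3758 Y162.6155 F2845
G1 X32.6581 Y166.0431
G1 X26.8267 Y166.0431
G1 X22.1090 Y162.6155
G1 X20.3070 Y157.0695
G1 X22.1090 Y151.5235
G1 X26.8267 Y148.0959
G1 X32.6581 Y148.0959
G1 X37.3758 Y151.5235
G1 X39.1778 Y157.0695
M5
G0 X51.5427 Y138.3146
M4 S196
G1 X98.4891 Y138.3146 F2845
G1 X98.4891 Y121.3265
G1 X51.5427 Y121.3265
G1 X51.5427 Y138.3146
M5
G0 X20.1731 Y168.5705
M4 S787
G1 X44.2855 Y190.4036 F1132
G1 X76.3892 Y185.1645
G1 X92.3094 Y156.7983
G1 X80.0579 Y126.6654
G1 X48.8603 Y117.4564
G1 X22.2091 Y136.1059
G1 X20.1731 Y168.5705
M5
G0 X85.0840 Y182.4331
M4 S519
G1 X78.1288 Y185.5824 F1526
G1 X75.4377 Y192.7274
G1 X78.5870 Y199.6826
G1 X85.7320 Y202.3737
G1 X92.6872 Y199.2244
G1 X95.3783 Y192.0794
G1 X92.2290 Y185.1242
G1 X85.0840 Y182.4331
M5
G0 X0.0000 Y0.0000

Since the viewBox matches the mm dimensions, user units are millimetres directly. The only transform is the Y-flip y_m = 212.7543 − y_svg.

Shape 1 is a circle drawn with `<circle>`. Its stroke #008000 means engrave at S196, F2845. After flipping Y the toolpath is (39.1778,157.0695) → (37.3758,162.6155) → (32.6581,166.0431) → (26.8267,166.0431) → (22.1090,162.6155) → (20.3070,157.0695) → (22.1090,151.5235) → (26.8267,148.0959) → (32.6581,148.0959) → (37.3758,151.5235) → (39.1778,157.0695), returning to the start.

Shape 2 is a rectangle drawn with `<polygon>`. Its stroke #008000 means engrave at S196, F2845. After flipping Y the toolpath is (51.5427,138.3146) → (98.4891,138.3146) → (98.4891,121.3265) → (51.5427,121.3265) → (51.5427,138.3146), returning to the start.

Shape 3 is a regular polygon drawn with `<polygon>`. Its stroke #ff8800 means cut at S787, F1132. After flipping Y the toolpath is (20.1731,168.5705) → (44.2855,190.4036) → (76.3892,185.1645) → (92.3094,156.7983) → (80.0579,126.6654) → (48.8603,117.4564) → (22.2091,136.1059) → (20.1731,168.5705), returning to the start.

Shape 4 is a regular polygon drawn with `<polygon>`. Its stroke #ff00ff means score at S519, F1526. After flipping Y the toolpath is (85.0840,182.4331) → (78.1288,185.5824) → (75.4377,192.7274) → (78.5870,199.6826) → (85.7320,202.3737) → (92.6872,199.2244) → (95.3783,192.0794) → (92.2290,185.1242) → (85.0840,182.4331), returning to the start.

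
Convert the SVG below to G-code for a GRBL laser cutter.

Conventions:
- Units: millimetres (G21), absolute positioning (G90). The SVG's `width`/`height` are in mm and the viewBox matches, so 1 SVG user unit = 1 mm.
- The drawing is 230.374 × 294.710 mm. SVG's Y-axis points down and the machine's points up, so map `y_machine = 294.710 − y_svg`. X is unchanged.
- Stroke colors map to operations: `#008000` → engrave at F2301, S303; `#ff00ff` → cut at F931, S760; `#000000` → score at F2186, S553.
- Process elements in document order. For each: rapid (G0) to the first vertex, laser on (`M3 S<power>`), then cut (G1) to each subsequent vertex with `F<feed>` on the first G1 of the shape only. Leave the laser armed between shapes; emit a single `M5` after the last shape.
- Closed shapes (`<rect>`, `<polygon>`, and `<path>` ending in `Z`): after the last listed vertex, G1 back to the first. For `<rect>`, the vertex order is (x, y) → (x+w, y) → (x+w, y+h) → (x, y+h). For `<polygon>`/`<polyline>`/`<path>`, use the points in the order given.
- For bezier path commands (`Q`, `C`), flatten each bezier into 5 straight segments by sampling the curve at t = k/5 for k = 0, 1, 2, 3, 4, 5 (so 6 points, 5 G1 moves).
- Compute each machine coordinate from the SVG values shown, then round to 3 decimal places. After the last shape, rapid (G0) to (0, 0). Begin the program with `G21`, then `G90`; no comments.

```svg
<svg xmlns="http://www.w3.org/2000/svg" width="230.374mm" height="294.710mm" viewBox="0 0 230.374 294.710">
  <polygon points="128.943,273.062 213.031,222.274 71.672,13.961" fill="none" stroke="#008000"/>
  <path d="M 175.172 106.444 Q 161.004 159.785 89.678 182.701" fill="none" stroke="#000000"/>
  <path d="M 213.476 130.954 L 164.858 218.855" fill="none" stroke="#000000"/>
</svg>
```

1 u = 1 mm; y_m = 294.710 − y.

[1] `<polygon>` closed polygon, #008000→engrave S303 F2301: (128.943,21.648) → (213.031,72.436) → (71.672,280.749) → (128.943,21.648) (closed)

[2] `<path>` quadratic bezier, #000000→score S553 F2186: (175.172,188.266) → (167.218,168.147) → (154.692,150.461) → (137.594,135.210) → (115.922,122.392) → (89.678,112.009)

[3] `<path>` line segment, #000000→score S553 F2186: (213.476,163.756) → (164.858,75.855)

G21
G90
G0 X128.943 Y21.648
M3 S303
G1 X213.031 Y72.436 F2301
G1 X71.672 Y280.749
G1 X128.943 Y21.648
G0 X175.172 Y188.266
M3 S553
G1 X167.218 Y168.147 F2186
G1 X154.692 Y150.461
G1 X137.594 Y135.210
G1 X115.922 Y122.392
G1 X89.678 Y112.009
G0 X213.476 Y163.756
M3 S553
G1 X164.858 Y75.855 F2186
M5
G0 X0.000 Y0.000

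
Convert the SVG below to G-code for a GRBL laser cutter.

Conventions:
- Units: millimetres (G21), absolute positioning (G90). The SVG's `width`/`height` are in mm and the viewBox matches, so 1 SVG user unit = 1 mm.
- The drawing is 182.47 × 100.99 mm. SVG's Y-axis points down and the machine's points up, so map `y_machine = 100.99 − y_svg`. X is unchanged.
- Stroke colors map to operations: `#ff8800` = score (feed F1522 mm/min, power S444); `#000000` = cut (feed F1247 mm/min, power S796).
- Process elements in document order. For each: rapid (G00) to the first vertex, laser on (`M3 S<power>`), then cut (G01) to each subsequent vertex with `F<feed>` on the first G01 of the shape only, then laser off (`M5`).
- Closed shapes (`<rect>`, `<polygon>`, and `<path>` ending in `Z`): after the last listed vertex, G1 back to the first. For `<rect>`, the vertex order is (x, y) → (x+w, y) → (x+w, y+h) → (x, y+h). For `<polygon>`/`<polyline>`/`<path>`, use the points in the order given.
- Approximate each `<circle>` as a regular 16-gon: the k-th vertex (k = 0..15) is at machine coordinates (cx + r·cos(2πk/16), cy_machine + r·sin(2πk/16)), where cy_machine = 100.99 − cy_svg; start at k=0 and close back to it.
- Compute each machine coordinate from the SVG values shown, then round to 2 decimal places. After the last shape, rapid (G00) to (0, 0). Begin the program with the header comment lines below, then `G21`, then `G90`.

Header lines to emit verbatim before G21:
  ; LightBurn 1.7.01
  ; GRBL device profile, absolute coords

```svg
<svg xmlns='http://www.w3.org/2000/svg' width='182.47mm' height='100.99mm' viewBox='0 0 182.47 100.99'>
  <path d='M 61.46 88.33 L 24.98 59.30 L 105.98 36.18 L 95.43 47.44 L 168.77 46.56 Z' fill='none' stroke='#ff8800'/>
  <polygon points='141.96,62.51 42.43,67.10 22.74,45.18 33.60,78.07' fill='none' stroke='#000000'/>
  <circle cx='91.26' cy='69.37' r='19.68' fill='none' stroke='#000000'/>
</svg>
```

Since the viewBox matches the mm dimensions, user units are millimetres directly. The only transform is the Y-flip y_m = 100.99 − y_svg.

Shape 1 is a closed polygon drawn with `<path>`. Its stroke #ff8800 means score at S444, F1522. After flipping Y the toolpath is (61.46,12.66) → (24.98,41.69) → (105.98,64.81) → (95.43,53.55) → (168.77,54.43) → (61.46,12.66), returning to the start.

Shape 2 is a closed polygon drawn with `<polygon>`. Its stroke #000000 means cut at S796, F1247. After flipping Y the toolpath is (141.96,38.48) → (42.43,33.89) → (22.74,55.81) → (33.60,22.92) → (141.96,38.48), returning to the start.

Shape 3 is a circle drawn with `<circle>`. Its stroke #000000 means cut at S796, F1247. After flipping Y the toolpath is (110.94,31.62) → (109.44,39.15) → (105.18,45.54) → (98.79,49.80) → (91.26,51.30) → (83.73,49.80) → (77.34,45.54) → (73.08,39.15) → (71.58,31.62) → (73.08,24.09) → (77.34,17.70) → (83.73,13.44) → (91.26,11.94) → (98.79,13.44) → (105.18,17.70) → (109.44,24.09) → (110.94,31.62), returning to the start.

; LightBurn 1.7.01
; GRBL device profile, absolute coords
G21
G90
G00 X61.46 Y12.66
M3 S444
G01 X24.98 Y41.69 F1522
G01 X105.98 Y64.81
G01 X95.43 Y53.55
G01 X168.77 Y54.43
G01 X61.46 Y12.66
M5
G00 X141.96 Y38.48
M3 S796
G01 X42.43 Y33.89 F1247
G01 X22.74 Y55.81
G01 X33.60 Y22.92
G01 X141.96 Y38.48
M5
G00 X110.94 Y31.62
M3 S796
G01 X109.44 Y39.15 F1247
G01 X105.18 Y45.54
G01 X98.79 Y49.80
G01 X91.26 Y51.30
G01 X83.73 Y49.80
G01 X77.34 Y45.54
G01 X73.08 Y39.15
G01 X71.58 Y31.62
G01 X73.08 Y24.09
G01 X77.34 Y17.70
G01 X83.73 Y13.44
G01 X91.26 Y11.94
G01 X98.79 Y13.44
G01 X105.18 Y17.70
G01 X109.44 Y24.09
G01 X110.94 Y31.62
M5
G00 X0.00 Y0.00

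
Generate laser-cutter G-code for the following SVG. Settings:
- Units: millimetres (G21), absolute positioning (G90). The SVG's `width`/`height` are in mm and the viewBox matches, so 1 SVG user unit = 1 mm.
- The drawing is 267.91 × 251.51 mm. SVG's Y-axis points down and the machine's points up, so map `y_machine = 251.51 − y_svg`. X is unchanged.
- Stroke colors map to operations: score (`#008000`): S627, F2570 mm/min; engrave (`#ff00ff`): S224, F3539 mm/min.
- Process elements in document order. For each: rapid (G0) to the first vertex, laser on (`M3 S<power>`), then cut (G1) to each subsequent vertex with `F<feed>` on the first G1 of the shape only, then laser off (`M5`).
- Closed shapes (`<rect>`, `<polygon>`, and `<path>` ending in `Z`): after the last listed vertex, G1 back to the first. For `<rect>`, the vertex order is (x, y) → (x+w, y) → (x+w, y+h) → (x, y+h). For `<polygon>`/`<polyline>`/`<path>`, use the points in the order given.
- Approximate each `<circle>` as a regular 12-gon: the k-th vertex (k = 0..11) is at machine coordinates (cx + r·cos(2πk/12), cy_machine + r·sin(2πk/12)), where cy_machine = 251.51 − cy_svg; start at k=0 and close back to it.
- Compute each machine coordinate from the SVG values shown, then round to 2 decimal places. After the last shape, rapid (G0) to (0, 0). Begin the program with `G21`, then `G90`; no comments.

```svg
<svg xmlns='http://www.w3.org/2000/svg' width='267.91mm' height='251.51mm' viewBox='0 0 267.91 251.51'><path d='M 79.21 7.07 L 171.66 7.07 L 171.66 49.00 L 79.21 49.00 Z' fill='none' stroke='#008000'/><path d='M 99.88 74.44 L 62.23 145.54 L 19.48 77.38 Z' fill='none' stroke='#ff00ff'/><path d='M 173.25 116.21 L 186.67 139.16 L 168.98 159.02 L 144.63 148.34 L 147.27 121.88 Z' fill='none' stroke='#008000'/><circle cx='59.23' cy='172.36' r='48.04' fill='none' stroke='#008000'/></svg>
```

viewBox `0 0 267.91 251.51` with mm width/height → 1 unit = 1 mm. Flip: y_m = 251.51 − y_svg.

**Shape 1** — `<path>` rectangle, stroke `#008000` → score (S627, F2570). Machine vertices: (79.21,244.44) → (171.66,244.44) → (171.66,202.51) → (79.21,202.51) → (79.21,244.44). Closed: final G1 returns to the first vertex.

**Shape 2** — `<path>` regular polygon, stroke `#ff00ff` → engrave (S224, F3539). Machine vertices: (99.88,177.07) → (62.23,105.97) → (19.48,174.13) → (99.88,177.07). Closed: final G1 returns to the first vertex.

**Shape 3** — `<path>` regular polygon, stroke `#008000` → score (S627, F2570). Machine vertices: (173.25,135.30) → (186.67,112.35) → (168.98,92.49) → (144.63,103.17) → (147.27,129.63) → (173.25,135.30). Closed: final G1 returns to the first vertex.

**Shape 4** — `<circle>` circle, stroke `#008000` → score (S627, F2570). Machine vertices: (107.27,79.15) → (100.83,103.17) → (83.25,120.75) → (59.23,127.19) → (35.21,120.75) → (17.63,103.17) → (11.19,79.15) → (17.63,55.13) → (35.21,37.55) → (59.23,31.11) → (83.25,37.55) → (100.83,55.13) → (107.27,79.15). Closed: final G1 returns to the first vertex.

G21
G90
G0 X79.21 Y244.44
M3 S627
G1 X171.66 Y244.44 F2570
G1 X171.66 Y202.51
G1 X79.21 Y202.51
G1 X79.21 Y244.44
M5
G0 X99.88 Y177.07
M3 S224
G1 X62.23 Y105.97 F3539
G1 X19.48 Y174.13
G1 X99.88 Y177.07
M5
G0 X173.25 Y135.30
M3 S627
G1 X186.67 Y112.35 F2570
G1 X168.98 Y92.49
G1 X144.63 Y103.17
G1 X147.27 Y129.63
G1 X173.25 Y135.30
M5
G0 X107.27 Y79.15
M3 S627
G1 X100.83 Y103.17 F2570
G1 X83.25 Y120.75
G1 X59.23 Y127.19
G1 X35.21 Y120.75
G1 X17.63 Y103.17
G1 X11.19 Y79.15
G1 X17.63 Y55.13
G1 X35.21 Y37.55
G1 X59.23 Y31.11
G1 X83.25 Y37.55
G1 X100.83 Y55.13
G1 X107.27 Y79.15
M5
G0 X0.00 Y0.00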